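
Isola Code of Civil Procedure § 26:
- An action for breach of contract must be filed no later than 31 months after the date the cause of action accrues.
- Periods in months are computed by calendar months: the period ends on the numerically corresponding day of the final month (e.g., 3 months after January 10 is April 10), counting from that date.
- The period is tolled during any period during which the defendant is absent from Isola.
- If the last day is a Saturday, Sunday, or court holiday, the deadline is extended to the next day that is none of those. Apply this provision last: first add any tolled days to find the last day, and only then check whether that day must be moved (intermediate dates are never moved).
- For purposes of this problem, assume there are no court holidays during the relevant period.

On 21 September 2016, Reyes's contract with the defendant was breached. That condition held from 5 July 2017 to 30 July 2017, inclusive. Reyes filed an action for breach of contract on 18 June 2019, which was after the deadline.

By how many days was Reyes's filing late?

31 months after 21 September 2016 is April 21, 2019.
From July 5, 2017 through July 30, 2017 inclusive is 26 days; tolling adds 26 days: April 21, 2019 + 26 days = May 17, 2019.
May 17, 2019 is a Friday and not a court holiday, so no extension applies.
The deadline is May 17, 2019; from May 17, 2019 to June 18, 2019 is 32 days.

32 days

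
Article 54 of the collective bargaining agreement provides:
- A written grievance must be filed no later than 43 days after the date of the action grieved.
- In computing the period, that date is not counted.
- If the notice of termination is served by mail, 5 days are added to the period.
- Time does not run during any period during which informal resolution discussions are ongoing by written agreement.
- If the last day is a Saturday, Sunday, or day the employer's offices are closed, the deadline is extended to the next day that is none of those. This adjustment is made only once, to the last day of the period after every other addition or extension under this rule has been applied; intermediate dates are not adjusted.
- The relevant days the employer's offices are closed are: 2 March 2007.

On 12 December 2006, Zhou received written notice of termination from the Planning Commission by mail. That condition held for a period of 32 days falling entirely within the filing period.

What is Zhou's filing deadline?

43 days after 12 December 2006 is January 24, 2007.
Service was by mail, adding 5 days: January 24, 2007 + 5 days = January 29, 2007.
Tolling adds 32 days: January 29, 2007 + 32 days = March 2, 2007.
March 2, 2007 is a listed holiday; March 3, 2007 is Saturday; March 4, 2007 is Sunday. The next qualifying day is March 5, 2007.

March 5, 2007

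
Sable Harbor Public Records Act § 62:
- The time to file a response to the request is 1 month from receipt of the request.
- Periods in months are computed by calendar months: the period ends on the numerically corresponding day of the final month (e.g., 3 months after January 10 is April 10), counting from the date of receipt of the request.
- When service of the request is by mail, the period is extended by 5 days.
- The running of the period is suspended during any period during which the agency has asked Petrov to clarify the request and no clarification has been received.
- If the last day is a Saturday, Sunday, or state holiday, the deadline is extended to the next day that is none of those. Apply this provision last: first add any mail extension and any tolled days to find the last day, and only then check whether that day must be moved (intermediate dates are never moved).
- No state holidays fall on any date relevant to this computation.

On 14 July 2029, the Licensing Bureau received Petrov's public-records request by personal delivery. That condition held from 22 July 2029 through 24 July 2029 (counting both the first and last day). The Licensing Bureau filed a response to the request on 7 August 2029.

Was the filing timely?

1 month after 14 July 2029 is August 14, 2029.
Service was not by mail, so no mail extension applies.
From July 22, 2029 through July 24, 2029 inclusive is 3 days; tolling adds 3 days: August 14, 2029 + 3 days = August 17, 2029.
August 17, 2029 is a Friday and not a state holiday, so no extension applies.
The deadline is August 17, 2029; the filing on August 7, 2029 is on or before that date.

Yes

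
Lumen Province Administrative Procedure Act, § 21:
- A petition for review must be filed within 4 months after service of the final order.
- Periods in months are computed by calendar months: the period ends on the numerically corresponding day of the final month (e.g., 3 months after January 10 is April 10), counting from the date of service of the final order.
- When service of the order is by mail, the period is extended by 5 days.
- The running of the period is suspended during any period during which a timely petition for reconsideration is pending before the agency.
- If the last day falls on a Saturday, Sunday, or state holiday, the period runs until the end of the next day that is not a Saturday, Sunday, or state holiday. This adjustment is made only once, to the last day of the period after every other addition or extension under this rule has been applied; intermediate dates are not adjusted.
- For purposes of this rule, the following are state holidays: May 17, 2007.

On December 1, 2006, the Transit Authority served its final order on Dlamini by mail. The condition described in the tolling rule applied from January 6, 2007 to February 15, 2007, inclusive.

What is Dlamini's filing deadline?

4 months after December 1, 2006 is April 1, 2007.
Service was by mail, adding 5 days: April 1, 2007 + 5 days = April 6, 2007.
From January 6, 2007 through February 15, 2007 inclusive is 41 days; tolling adds 41 days: April 6, 2007 + 41 days = May 17, 2007.
May 17, 2007 is a listed holiday. The next qualifying day is May 18, 2007.

May 18, 2007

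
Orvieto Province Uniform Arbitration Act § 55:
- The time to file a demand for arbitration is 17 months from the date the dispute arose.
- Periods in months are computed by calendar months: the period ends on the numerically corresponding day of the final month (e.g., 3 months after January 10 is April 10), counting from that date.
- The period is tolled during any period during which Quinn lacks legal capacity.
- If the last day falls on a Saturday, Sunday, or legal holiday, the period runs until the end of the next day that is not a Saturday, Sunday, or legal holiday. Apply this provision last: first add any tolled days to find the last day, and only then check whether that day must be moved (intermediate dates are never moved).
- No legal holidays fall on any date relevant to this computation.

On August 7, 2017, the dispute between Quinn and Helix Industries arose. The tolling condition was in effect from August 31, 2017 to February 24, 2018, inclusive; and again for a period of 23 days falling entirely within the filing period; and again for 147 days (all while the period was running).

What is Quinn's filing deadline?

December 23, 2019

17 months after August 7, 2017 is January 7, 2019.
From August 31, 2017 through February 24, 2018 inclusive is 178 days; tolling adds 178 days: January 7, 2019 + 178 days = July 4, 2019.
Tolling adds 23 days: July 4, 2019 + 23 days = July 27, 2019.
Tolling adds 147 days: July 27, 2019 + 147 days = December 21, 2019.
December 21, 2019 is Saturday; December 22, 2019 is Sunday. The next qualifying day is December 23, 2019.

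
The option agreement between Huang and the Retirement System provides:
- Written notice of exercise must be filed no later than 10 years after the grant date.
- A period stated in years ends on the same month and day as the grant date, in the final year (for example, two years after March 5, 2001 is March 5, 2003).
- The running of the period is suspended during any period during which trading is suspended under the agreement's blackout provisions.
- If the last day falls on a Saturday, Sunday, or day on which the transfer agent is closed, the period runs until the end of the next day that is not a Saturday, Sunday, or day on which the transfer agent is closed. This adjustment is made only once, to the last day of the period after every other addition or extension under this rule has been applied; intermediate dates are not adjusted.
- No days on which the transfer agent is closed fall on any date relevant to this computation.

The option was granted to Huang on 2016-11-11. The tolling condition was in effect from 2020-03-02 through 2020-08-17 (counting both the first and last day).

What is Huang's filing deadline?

April 29, 2027

10 years after 2016-11-11 is November 11, 2026.
From March 2, 2020 through August 17, 2020 inclusive is 169 days; tolling adds 169 days: November 11, 2026 + 169 days = April 29, 2027.
April 29, 2027 is a Thursday and not a day on which the transfer agent is closed, so no extension applies.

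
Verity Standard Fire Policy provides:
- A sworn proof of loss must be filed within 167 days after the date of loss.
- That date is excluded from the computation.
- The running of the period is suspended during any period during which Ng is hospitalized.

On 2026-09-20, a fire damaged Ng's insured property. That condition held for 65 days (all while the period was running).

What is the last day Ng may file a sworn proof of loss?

May 10, 2027

167 days after 2026-09-20 is March 6, 2027.
Tolling adds 65 days: March 6, 2027 + 65 days = May 10, 2027.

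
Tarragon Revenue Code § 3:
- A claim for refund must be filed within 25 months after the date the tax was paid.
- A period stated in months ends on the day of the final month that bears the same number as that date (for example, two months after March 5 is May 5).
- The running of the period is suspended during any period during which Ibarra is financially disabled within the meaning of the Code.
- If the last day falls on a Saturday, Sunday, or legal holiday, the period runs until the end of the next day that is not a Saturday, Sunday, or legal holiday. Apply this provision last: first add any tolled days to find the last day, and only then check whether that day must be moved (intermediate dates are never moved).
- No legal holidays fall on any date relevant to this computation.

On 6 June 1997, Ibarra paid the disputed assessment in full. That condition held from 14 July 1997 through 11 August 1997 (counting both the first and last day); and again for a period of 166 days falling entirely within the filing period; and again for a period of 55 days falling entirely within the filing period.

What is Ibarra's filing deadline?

25 months after 6 June 1997 is July 6, 1999.
From July 14, 1997 through August 11, 1997 inclusive is 29 days; tolling adds 29 days: July 6, 1999 + 29 days = August 4, 1999.
Tolling adds 166 days: August 4, 1999 + 166 days = January 17, 2000.
Tolling adds 55 days: January 17, 2000 + 55 days = March 12, 2000.
March 12, 2000 is Sunday. The next qualifying day is March 13, 2000.

March 13, 2000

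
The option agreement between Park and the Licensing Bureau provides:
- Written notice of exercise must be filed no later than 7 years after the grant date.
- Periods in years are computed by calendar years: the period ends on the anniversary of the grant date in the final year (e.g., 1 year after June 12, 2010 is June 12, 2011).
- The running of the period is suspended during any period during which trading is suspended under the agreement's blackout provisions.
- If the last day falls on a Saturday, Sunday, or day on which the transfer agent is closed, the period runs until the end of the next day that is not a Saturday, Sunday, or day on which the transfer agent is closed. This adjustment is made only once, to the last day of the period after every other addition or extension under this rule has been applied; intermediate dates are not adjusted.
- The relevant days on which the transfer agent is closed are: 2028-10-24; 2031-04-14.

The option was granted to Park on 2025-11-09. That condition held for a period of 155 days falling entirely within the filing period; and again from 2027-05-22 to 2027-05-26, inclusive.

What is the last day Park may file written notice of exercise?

April 18, 2033

7 years after 2025-11-09 is November 9, 2032.
Tolling adds 155 days: November 9, 2032 + 155 days = April 13, 2033.
From May 22, 2027 through May 26, 2027 inclusive is 5 days; tolling adds 5 days: April 13, 2033 + 5 days = April 18, 2033.
April 18, 2033 is a Monday and not a day on which the transfer agent is closed, so no extension applies.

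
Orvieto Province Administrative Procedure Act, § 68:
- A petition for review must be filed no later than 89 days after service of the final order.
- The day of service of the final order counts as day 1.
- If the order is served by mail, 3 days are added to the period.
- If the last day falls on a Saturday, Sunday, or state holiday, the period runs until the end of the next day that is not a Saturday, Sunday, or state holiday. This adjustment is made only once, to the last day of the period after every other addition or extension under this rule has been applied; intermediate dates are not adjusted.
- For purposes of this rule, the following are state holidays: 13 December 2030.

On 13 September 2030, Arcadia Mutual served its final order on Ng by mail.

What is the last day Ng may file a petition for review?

Counting 13 September 2030 as day 1, day 89 is December 10, 2030.
Service was by mail, adding 3 days: December 10, 2030 + 3 days = December 13, 2030.
December 13, 2030 is a listed holiday; December 14, 2030 is Saturday; December 15, 2030 is Sunday. The next qualifying day is December 16, 2030.

December 16, 2030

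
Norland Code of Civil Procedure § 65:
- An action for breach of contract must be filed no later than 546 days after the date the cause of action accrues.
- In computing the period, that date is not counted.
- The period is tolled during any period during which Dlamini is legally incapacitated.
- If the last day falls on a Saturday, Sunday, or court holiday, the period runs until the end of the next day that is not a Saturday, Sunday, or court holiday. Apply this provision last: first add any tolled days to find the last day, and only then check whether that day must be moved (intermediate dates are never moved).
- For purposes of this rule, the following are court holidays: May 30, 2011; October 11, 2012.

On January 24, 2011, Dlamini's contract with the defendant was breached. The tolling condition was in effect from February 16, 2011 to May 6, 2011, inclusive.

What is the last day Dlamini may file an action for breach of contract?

546 days after January 24, 2011 is July 23, 2012.
From February 16, 2011 through May 6, 2011 inclusive is 80 days; tolling adds 80 days: July 23, 2012 + 80 days = October 11, 2012.
October 11, 2012 is a listed holiday. The next qualifying day is October 12, 2012.

October 12, 2012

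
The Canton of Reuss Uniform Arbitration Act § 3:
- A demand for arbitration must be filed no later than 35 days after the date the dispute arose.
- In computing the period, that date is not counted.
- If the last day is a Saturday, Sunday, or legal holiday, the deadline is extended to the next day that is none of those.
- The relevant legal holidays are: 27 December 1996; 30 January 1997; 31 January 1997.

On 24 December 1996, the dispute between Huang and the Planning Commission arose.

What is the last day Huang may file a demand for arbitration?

35 days after 24 December 1996 is January 28, 1997.
January 28, 1997 is a Tuesday and not a legal holiday, so no extension applies.

January 28, 1997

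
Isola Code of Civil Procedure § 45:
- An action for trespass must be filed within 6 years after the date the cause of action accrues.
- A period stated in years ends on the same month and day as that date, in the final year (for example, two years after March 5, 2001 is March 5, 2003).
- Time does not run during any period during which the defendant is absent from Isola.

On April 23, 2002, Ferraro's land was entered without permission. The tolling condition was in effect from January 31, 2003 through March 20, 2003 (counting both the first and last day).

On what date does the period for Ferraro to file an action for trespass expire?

June 11, 2008

6 years after April 23, 2002 is April 23, 2008.
From January 31, 2003 through March 20, 2003 inclusive is 49 days; tolling adds 49 days: April 23, 2008 + 49 days = June 11, 2008.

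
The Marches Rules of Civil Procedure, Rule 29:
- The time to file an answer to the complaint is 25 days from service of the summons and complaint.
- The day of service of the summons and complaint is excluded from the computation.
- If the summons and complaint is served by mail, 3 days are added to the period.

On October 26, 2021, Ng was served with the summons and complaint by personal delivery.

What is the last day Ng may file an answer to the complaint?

25 days after October 26, 2021 is November 20, 2021.
Service was not by mail, so no mail extension applies.

November 20, 2021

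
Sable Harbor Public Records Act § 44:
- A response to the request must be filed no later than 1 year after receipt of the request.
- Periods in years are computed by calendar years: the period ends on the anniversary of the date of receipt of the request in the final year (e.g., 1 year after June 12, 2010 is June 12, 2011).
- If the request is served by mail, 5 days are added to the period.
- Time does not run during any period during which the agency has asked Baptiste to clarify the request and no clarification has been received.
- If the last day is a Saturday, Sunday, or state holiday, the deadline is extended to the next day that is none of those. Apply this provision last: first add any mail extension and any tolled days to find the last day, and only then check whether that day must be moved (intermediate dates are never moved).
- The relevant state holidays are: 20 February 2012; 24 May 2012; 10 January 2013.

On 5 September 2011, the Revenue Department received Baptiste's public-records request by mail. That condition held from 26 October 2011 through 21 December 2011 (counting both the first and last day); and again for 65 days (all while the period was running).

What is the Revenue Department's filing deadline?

1 year after 5 September 2011 is September 5, 2012.
Service was by mail, adding 5 days: September 5, 2012 + 5 days = September 10, 2012.
From October 26, 2011 through December 21, 2011 inclusive is 57 days; tolling adds 57 days: September 10, 2012 + 57 days = November 6, 2012.
Tolling adds 65 days: November 6, 2012 + 65 days = January 10, 2013.
January 10, 2013 is a listed holiday. The next qualifying day is January 11, 2013.

January 11, 2013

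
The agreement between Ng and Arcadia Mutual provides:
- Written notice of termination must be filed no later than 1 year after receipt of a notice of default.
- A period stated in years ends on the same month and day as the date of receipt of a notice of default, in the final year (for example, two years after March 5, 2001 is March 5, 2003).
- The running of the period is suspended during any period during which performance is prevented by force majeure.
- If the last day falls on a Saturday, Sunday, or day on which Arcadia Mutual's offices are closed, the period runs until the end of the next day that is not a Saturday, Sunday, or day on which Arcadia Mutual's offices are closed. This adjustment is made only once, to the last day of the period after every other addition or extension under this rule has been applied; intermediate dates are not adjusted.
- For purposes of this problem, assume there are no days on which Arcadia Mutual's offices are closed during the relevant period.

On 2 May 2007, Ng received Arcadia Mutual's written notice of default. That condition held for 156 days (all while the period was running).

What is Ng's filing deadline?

October 6, 2008

1 year after 2 May 2007 is May 2, 2008.
Tolling adds 156 days: May 2, 2008 + 156 days = October 5, 2008.
October 5, 2008 is Sunday. The next qualifying day is October 6, 2008.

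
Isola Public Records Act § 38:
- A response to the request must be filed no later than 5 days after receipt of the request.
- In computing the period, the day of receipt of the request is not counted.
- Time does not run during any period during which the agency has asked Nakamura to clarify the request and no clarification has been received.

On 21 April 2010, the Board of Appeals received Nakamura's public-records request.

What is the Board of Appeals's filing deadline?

April 26, 2010

5 days after 21 April 2010 is April 26, 2010.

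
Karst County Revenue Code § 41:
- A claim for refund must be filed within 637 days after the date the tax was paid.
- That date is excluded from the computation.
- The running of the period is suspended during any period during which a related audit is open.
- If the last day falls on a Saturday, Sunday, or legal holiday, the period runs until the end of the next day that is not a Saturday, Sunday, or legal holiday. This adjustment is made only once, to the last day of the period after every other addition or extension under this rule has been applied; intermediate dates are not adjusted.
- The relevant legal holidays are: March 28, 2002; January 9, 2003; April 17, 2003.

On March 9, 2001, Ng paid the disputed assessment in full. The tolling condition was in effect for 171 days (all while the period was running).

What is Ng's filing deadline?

May 26, 2003

637 days after March 9, 2001 is December 6, 2002.
Tolling adds 171 days: December 6, 2002 + 171 days = May 26, 2003.
May 26, 2003 is a Monday and not a legal holiday, so no extension applies.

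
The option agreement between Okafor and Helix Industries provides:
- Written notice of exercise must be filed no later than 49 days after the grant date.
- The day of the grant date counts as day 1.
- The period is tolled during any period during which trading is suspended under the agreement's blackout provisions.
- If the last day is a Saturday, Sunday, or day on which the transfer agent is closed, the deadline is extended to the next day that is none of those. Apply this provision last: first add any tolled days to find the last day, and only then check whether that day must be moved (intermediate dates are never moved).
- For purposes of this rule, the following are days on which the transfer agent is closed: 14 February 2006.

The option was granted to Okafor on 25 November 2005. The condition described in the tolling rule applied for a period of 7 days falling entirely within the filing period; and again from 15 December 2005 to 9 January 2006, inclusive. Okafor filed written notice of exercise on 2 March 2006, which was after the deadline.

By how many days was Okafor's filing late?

15 days

Counting 25 November 2005 as day 1, day 49 is January 12, 2006.
Tolling adds 7 days: January 12, 2006 + 7 days = January 19, 2006.
From December 15, 2005 through January 9, 2006 inclusive is 26 days; tolling adds 26 days: January 19, 2006 + 26 days = February 14, 2006.
February 14, 2006 is a listed holiday. The next qualifying day is February 15, 2006.
The deadline is February 15, 2006; from February 15, 2006 to March 2, 2006 is 15 days.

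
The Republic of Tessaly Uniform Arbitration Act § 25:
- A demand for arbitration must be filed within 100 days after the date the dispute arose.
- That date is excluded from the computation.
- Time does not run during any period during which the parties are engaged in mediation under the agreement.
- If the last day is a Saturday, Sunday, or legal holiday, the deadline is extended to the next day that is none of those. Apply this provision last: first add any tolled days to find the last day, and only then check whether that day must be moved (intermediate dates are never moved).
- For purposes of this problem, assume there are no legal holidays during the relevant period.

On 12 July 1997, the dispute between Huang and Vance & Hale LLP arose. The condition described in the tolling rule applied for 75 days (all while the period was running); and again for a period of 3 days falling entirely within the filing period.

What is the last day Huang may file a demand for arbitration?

100 days after 12 July 1997 is October 20, 1997.
Tolling adds 75 days: October 20, 1997 + 75 days = January 3, 1998.
Tolling adds 3 days: January 3, 1998 + 3 days = January 6, 1998.
January 6, 1998 is a Tuesday and not a legal holiday, so no extension applies.

January 6, 1998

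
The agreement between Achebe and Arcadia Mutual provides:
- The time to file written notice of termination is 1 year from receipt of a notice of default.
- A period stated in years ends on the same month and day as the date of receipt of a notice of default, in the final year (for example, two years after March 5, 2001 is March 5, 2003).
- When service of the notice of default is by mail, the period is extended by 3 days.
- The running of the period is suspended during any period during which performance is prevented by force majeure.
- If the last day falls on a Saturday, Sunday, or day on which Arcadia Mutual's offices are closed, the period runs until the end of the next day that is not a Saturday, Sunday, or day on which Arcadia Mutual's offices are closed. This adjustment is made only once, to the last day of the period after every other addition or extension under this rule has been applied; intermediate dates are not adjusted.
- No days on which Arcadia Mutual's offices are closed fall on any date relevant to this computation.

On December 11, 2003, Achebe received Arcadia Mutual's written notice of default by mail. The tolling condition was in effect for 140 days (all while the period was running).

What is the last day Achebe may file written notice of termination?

1 year after December 11, 2003 is December 11, 2004.
Service was by mail, adding 3 days: December 11, 2004 + 3 days = December 14, 2004.
Tolling adds 140 days: December 14, 2004 + 140 days = May 3, 2005.
May 3, 2005 is a Tuesday and not a day on which Arcadia Mutual's offices are closed, so no extension applies.

May 3, 2005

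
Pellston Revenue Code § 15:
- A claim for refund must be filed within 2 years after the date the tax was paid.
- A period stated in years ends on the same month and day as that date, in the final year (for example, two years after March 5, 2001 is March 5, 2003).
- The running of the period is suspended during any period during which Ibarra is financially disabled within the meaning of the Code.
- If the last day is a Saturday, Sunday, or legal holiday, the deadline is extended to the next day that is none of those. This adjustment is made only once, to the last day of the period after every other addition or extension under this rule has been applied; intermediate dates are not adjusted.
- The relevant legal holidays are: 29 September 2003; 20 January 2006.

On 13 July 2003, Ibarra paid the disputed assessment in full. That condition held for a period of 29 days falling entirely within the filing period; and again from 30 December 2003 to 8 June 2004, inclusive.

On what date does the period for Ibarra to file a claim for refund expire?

2 years after 13 July 2003 is July 13, 2005.
Tolling adds 29 days: July 13, 2005 + 29 days = August 11, 2005.
From December 30, 2003 through June 8, 2004 inclusive is 162 days; tolling adds 162 days: August 11, 2005 + 162 days = January 20, 2006.
January 20, 2006 is a listed holiday; January 21, 2006 is Saturday; January 22, 2006 is Sunday. The next qualifying day is January 23, 2006.

January 23, 2006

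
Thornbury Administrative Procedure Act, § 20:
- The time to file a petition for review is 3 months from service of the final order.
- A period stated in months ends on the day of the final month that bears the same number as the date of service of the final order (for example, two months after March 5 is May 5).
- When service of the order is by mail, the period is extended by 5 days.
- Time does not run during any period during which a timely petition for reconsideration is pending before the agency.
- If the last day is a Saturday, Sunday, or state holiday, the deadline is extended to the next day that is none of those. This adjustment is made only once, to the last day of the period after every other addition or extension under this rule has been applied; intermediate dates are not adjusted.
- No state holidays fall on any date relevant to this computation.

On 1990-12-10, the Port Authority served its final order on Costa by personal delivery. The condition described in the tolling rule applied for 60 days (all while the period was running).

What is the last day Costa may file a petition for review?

3 months after 1990-12-10 is March 10, 1991.
Service was not by mail, so no mail extension applies.
Tolling adds 60 days: March 10, 1991 + 60 days = May 9, 1991.
May 9, 1991 is a Thursday and not a state holiday, so no extension applies.

May 9, 1991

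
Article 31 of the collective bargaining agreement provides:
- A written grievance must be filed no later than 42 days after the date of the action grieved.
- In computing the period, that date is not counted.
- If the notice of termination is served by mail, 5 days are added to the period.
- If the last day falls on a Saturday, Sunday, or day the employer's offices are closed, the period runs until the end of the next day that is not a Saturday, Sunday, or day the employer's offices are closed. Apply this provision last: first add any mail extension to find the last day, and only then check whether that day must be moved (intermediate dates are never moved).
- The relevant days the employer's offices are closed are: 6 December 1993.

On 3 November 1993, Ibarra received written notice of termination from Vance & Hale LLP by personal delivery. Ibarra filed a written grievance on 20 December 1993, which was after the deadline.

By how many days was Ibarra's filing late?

42 days after 3 November 1993 is December 15, 1993.
Service was not by mail, so no mail extension applies.
December 15, 1993 is a Wednesday and not a day the employer's offices are closed, so no extension applies.
The deadline is December 15, 1993; from December 15, 1993 to December 20, 1993 is 5 days.

5 days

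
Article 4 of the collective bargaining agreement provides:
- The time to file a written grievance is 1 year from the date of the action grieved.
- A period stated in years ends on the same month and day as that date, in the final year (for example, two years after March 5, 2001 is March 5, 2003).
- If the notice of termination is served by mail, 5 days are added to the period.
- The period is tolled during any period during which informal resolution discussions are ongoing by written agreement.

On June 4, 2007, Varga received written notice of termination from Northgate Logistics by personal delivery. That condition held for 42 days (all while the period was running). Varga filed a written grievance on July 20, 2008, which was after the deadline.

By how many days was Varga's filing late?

4 days

1 year after June 4, 2007 is June 4, 2008.
Service was not by mail, so no mail extension applies.
Tolling adds 42 days: June 4, 2008 + 42 days = July 16, 2008.
The deadline is July 16, 2008; from July 16, 2008 to July 20, 2008 is 4 days.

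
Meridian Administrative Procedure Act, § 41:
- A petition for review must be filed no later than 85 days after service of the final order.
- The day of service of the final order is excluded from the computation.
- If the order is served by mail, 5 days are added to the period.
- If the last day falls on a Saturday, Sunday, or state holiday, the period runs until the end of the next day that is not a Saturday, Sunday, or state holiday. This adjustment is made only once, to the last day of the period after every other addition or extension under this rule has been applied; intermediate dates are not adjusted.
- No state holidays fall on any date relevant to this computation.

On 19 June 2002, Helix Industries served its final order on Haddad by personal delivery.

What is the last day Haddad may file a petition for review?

September 12, 2002

85 days after 19 June 2002 is September 12, 2002.
Service was not by mail, so no mail extension applies.
September 12, 2002 is a Thursday and not a state holiday, so no extension applies.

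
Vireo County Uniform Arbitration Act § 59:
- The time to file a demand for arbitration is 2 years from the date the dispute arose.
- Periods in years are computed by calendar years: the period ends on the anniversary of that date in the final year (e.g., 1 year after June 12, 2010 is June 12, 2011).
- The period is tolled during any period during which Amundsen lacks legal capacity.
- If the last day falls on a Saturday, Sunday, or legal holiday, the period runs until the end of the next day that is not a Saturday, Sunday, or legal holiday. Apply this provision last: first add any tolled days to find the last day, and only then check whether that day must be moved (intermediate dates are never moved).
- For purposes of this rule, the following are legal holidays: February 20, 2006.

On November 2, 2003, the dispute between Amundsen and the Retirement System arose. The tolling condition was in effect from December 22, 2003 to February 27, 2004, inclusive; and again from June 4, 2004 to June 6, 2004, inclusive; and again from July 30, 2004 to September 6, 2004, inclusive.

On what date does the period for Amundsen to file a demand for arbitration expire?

2 years after November 2, 2003 is November 2, 2005.
From December 22, 2003 through February 27, 2004 inclusive is 68 days; tolling adds 68 days: November 2, 2005 + 68 days = January 9, 2006.
From June 4, 2004 through June 6, 2004 inclusive is 3 days; tolling adds 3 days: January 9, 2006 + 3 days = January 12, 2006.
From July 30, 2004 through September 6, 2004 inclusive is 39 days; tolling adds 39 days: January 12, 2006 + 39 days = February 20, 2006.
February 20, 2006 is a listed holiday. The next qualifying day is February 21, 2006.

February 21, 2006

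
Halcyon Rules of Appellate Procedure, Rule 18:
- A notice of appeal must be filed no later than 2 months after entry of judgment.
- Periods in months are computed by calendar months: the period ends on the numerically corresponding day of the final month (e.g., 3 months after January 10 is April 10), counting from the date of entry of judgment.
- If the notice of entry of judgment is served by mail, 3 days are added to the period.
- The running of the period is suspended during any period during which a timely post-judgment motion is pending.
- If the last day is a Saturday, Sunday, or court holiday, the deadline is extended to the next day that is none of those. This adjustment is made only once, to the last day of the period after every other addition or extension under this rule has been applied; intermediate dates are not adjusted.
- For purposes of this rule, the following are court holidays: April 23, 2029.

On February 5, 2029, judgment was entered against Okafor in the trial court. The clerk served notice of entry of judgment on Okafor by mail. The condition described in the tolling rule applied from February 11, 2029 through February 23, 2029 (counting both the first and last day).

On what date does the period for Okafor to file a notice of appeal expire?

2 months after February 5, 2029 is April 5, 2029.
Service was by mail, adding 3 days: April 5, 2029 + 3 days = April 8, 2029.
From February 11, 2029 through February 23, 2029 inclusive is 13 days; tolling adds 13 days: April 8, 2029 + 13 days = April 21, 2029.
April 21, 2029 is Saturday; April 22, 2029 is Sunday; April 23, 2029 is a listed holiday. The next qualifying day is April 24, 2029.

April 24, 2029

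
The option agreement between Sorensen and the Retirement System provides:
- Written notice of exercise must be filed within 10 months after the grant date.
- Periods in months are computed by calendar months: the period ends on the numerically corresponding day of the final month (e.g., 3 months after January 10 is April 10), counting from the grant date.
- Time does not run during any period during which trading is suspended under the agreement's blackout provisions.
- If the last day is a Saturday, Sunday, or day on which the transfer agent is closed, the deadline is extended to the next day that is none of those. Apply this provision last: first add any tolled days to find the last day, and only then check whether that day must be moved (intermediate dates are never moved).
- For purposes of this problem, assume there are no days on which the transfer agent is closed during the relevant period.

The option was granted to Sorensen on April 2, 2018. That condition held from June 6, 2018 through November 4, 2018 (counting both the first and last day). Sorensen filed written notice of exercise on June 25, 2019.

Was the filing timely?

10 months after April 2, 2018 is February 2, 2019.
From June 6, 2018 through November 4, 2018 inclusive is 152 days; tolling adds 152 days: February 2, 2019 + 152 days = July 4, 2019.
July 4, 2019 is a Thursday and not a day on which the transfer agent is closed, so no extension applies.
The deadline is July 4, 2019; the filing on June 25, 2019 is on or before that date.

Yes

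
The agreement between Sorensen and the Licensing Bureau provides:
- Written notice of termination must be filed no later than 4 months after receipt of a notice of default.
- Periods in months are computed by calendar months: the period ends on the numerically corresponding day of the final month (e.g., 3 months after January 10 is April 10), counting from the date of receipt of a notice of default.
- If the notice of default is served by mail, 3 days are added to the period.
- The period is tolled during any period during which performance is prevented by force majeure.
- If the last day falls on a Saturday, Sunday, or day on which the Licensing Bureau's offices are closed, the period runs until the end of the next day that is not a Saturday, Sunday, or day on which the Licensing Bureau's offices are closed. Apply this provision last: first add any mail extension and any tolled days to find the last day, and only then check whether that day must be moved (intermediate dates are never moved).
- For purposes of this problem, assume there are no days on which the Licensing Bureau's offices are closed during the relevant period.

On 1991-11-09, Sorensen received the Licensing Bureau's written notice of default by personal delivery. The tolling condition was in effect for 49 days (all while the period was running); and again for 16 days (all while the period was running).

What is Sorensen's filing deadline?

May 13, 1992

4 months after 1991-11-09 is March 9, 1992.
Service was not by mail, so no mail extension applies.
Tolling adds 49 days: March 9, 1992 + 49 days = April 27, 1992.
Tolling adds 16 days: April 27, 1992 + 16 days = May 13, 1992.
May 13, 1992 is a Wednesday and not a day on which the Licensing Bureau's offices are closed, so no extension applies.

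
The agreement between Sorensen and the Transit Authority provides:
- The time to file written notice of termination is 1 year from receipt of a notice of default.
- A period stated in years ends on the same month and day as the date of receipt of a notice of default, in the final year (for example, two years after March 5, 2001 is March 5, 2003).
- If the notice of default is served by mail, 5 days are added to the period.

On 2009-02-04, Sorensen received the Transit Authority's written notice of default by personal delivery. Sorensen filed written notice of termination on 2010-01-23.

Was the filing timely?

Yes

1 year after 2009-02-04 is February 4, 2010.
Service was not by mail, so no mail extension applies.
The deadline is February 4, 2010; the filing on January 23, 2010 is on or before that date.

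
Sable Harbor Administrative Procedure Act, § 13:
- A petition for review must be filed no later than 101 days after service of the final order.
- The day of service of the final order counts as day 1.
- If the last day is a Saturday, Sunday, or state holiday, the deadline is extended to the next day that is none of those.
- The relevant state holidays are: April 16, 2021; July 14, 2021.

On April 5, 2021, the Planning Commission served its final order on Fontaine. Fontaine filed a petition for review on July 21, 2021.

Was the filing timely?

No

Counting April 5, 2021 as day 1, day 101 is July 14, 2021.
July 14, 2021 is a listed holiday. The next qualifying day is July 15, 2021.
The deadline is July 15, 2021; the filing on July 21, 2021 is after that date.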